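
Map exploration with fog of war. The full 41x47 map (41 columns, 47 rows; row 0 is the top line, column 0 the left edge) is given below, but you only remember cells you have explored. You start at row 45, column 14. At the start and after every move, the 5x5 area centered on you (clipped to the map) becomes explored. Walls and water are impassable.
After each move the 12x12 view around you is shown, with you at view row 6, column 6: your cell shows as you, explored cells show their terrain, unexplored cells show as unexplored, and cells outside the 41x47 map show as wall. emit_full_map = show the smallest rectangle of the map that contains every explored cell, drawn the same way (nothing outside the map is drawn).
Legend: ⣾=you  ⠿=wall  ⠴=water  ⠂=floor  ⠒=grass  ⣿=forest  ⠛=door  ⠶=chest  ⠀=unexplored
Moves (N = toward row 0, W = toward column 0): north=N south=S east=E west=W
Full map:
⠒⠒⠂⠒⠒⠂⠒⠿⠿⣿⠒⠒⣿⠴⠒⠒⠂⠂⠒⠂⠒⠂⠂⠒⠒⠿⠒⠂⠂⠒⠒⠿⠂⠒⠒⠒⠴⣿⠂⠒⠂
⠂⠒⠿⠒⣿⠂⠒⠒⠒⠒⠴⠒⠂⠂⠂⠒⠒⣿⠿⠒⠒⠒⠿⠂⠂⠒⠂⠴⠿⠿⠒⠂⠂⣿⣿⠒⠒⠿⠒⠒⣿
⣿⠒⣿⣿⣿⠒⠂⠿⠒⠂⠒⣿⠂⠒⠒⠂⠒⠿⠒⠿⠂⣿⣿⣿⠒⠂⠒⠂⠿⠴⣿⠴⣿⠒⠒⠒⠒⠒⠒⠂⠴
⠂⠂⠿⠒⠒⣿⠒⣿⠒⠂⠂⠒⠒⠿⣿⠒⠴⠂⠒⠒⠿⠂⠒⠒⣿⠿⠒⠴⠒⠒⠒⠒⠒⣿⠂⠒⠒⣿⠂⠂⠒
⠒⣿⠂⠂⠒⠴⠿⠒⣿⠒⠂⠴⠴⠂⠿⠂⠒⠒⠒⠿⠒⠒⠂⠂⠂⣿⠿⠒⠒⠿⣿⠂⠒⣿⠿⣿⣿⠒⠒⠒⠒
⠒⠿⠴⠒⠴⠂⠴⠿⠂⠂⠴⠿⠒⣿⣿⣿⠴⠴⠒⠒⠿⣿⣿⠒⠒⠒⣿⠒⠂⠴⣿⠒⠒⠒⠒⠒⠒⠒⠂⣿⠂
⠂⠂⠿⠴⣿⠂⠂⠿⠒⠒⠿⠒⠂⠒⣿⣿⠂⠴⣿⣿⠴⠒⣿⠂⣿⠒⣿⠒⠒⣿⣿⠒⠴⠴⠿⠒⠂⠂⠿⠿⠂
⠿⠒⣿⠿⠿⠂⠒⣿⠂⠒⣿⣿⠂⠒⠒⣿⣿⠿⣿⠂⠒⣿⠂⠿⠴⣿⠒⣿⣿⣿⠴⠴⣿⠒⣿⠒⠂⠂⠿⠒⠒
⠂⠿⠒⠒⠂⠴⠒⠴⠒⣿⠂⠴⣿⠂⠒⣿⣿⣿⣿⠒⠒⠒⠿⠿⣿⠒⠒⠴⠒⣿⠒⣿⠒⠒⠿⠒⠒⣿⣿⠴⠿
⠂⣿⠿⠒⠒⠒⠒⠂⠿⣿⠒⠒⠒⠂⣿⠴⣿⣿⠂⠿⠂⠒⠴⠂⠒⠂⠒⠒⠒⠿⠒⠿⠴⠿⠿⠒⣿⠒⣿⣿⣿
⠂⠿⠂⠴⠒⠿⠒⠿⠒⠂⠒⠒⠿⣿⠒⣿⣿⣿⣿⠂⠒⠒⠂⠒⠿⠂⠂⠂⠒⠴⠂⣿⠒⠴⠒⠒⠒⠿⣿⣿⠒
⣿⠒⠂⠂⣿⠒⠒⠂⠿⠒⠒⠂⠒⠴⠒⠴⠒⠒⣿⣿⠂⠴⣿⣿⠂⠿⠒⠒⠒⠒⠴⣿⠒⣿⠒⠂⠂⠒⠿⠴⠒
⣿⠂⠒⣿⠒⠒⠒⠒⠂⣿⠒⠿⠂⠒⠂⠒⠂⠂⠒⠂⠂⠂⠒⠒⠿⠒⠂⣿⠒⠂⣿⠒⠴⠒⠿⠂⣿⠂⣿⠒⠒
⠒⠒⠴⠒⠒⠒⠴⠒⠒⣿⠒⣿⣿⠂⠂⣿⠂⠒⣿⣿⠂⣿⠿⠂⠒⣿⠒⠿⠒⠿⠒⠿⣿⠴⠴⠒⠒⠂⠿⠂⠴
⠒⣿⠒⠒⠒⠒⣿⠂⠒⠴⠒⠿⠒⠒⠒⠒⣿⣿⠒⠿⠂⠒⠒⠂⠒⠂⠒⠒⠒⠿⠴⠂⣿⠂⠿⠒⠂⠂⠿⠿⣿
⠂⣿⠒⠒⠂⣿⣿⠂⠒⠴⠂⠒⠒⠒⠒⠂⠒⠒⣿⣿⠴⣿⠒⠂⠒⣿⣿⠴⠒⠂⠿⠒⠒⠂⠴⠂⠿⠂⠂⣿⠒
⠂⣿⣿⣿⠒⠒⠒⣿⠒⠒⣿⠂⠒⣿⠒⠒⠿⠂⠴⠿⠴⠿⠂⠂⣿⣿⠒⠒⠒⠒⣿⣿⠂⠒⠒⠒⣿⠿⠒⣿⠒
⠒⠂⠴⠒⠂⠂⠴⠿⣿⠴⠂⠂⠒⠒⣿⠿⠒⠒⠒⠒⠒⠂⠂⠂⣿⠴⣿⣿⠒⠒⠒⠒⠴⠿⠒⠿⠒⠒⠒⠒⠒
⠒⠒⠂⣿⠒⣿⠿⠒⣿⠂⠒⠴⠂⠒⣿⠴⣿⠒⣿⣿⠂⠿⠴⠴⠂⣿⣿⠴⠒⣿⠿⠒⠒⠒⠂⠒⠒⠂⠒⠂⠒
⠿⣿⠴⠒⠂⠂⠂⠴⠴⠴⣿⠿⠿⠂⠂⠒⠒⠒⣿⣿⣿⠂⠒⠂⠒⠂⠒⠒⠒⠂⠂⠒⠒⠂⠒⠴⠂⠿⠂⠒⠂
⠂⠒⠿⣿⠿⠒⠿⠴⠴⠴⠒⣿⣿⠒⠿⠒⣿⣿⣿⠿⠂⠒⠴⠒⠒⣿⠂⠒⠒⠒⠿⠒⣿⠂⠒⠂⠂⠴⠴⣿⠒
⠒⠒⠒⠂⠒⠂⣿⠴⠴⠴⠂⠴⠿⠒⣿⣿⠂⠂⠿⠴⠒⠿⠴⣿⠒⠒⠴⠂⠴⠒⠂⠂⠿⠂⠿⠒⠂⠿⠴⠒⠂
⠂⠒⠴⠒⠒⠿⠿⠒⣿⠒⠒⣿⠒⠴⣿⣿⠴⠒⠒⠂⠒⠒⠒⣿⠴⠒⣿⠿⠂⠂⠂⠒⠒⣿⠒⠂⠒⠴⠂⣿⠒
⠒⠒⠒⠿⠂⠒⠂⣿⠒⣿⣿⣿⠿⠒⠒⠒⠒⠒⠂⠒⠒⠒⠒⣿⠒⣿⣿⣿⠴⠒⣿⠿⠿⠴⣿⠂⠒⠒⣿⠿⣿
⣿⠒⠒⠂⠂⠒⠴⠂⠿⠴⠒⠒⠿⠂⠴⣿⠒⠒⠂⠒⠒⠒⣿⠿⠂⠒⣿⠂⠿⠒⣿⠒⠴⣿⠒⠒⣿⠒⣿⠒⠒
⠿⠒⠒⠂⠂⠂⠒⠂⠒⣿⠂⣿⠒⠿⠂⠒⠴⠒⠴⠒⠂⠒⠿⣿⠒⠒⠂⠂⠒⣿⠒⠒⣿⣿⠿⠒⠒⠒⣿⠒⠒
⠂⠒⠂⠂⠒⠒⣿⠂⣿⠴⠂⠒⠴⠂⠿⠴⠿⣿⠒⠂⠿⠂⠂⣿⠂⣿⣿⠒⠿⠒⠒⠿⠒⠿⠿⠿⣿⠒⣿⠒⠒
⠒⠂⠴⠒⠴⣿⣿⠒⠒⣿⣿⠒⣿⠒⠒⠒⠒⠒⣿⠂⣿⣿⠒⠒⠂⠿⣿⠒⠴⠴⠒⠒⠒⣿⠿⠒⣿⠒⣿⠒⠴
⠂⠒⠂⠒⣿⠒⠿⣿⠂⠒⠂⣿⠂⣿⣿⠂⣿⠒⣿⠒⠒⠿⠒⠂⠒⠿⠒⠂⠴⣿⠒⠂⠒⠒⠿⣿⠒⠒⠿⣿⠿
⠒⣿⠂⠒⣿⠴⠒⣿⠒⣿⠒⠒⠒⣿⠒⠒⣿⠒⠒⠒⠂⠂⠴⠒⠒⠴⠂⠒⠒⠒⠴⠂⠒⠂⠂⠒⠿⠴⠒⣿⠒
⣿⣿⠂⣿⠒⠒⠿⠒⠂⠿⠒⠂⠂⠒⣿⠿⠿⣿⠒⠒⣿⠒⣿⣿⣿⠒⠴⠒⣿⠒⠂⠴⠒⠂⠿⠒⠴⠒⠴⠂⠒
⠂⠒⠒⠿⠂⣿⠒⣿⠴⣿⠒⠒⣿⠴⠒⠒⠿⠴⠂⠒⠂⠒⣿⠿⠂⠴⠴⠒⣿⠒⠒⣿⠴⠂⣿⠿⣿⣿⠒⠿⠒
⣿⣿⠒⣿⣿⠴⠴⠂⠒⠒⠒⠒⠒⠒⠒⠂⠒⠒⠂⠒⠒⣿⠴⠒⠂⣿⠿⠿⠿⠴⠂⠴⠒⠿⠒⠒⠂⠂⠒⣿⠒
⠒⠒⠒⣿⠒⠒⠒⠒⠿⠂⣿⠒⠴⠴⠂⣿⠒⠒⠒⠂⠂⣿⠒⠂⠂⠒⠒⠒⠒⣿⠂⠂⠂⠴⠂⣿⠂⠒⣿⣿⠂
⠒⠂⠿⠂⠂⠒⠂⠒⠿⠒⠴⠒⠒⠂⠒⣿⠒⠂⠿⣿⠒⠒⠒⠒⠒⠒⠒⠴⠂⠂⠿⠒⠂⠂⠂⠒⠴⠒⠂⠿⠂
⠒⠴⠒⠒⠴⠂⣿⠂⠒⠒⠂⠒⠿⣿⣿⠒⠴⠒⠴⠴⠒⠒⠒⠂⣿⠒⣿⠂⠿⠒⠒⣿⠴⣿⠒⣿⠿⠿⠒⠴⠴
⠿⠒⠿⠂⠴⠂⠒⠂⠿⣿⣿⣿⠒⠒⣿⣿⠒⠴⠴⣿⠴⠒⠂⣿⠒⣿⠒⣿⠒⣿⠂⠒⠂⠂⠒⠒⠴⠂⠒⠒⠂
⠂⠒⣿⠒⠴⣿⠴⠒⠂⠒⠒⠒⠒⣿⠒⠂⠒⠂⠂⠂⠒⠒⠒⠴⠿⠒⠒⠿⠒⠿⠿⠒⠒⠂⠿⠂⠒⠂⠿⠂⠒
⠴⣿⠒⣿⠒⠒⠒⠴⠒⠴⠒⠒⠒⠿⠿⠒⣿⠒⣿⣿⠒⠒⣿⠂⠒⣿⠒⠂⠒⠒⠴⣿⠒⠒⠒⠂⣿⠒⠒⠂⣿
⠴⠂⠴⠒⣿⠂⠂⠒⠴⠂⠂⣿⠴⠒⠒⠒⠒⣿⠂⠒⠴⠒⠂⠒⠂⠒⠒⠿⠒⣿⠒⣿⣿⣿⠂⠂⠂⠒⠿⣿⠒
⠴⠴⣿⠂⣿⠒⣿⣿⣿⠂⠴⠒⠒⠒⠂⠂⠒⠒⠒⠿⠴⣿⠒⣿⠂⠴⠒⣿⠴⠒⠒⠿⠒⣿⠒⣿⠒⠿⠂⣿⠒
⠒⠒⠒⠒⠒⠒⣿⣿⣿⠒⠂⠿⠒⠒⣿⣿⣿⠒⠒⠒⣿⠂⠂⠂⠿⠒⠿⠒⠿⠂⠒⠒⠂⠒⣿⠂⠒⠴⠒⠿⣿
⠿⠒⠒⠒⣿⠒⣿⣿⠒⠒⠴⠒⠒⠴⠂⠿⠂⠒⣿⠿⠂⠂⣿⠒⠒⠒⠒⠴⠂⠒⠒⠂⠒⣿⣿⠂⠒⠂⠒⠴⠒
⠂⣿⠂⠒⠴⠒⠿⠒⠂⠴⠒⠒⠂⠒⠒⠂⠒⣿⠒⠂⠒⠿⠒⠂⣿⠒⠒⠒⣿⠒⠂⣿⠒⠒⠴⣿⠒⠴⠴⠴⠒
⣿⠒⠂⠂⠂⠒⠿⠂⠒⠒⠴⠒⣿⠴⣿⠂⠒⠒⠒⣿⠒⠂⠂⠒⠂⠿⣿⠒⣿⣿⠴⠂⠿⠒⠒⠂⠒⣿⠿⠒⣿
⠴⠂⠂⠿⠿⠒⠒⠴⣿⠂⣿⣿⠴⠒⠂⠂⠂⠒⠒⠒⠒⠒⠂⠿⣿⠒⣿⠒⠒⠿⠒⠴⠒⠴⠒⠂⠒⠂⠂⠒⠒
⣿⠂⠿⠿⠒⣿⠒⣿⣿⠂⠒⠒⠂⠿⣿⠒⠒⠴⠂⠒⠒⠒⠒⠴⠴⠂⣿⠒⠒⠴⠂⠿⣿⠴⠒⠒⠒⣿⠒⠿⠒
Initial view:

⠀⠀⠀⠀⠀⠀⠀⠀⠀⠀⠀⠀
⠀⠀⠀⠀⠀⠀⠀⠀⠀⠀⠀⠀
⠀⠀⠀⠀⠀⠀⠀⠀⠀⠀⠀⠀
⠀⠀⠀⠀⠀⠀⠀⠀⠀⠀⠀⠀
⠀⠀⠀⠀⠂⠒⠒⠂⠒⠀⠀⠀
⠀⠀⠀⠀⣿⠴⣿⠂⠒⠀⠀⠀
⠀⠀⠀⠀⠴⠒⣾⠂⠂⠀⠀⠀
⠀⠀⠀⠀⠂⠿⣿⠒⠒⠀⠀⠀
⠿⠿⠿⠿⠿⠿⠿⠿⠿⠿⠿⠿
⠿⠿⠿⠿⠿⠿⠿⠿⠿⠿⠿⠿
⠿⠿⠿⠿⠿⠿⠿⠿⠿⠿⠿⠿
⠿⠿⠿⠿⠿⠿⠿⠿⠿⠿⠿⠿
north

⠀⠀⠀⠀⠀⠀⠀⠀⠀⠀⠀⠀
⠀⠀⠀⠀⠀⠀⠀⠀⠀⠀⠀⠀
⠀⠀⠀⠀⠀⠀⠀⠀⠀⠀⠀⠀
⠀⠀⠀⠀⠀⠀⠀⠀⠀⠀⠀⠀
⠀⠀⠀⠀⠒⠴⠂⠿⠂⠀⠀⠀
⠀⠀⠀⠀⠂⠒⠒⠂⠒⠀⠀⠀
⠀⠀⠀⠀⣿⠴⣾⠂⠒⠀⠀⠀
⠀⠀⠀⠀⠴⠒⠂⠂⠂⠀⠀⠀
⠀⠀⠀⠀⠂⠿⣿⠒⠒⠀⠀⠀
⠿⠿⠿⠿⠿⠿⠿⠿⠿⠿⠿⠿
⠿⠿⠿⠿⠿⠿⠿⠿⠿⠿⠿⠿
⠿⠿⠿⠿⠿⠿⠿⠿⠿⠿⠿⠿

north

⠀⠀⠀⠀⠀⠀⠀⠀⠀⠀⠀⠀
⠀⠀⠀⠀⠀⠀⠀⠀⠀⠀⠀⠀
⠀⠀⠀⠀⠀⠀⠀⠀⠀⠀⠀⠀
⠀⠀⠀⠀⠀⠀⠀⠀⠀⠀⠀⠀
⠀⠀⠀⠀⠒⠒⣿⣿⣿⠀⠀⠀
⠀⠀⠀⠀⠒⠴⠂⠿⠂⠀⠀⠀
⠀⠀⠀⠀⠂⠒⣾⠂⠒⠀⠀⠀
⠀⠀⠀⠀⣿⠴⣿⠂⠒⠀⠀⠀
⠀⠀⠀⠀⠴⠒⠂⠂⠂⠀⠀⠀
⠀⠀⠀⠀⠂⠿⣿⠒⠒⠀⠀⠀
⠿⠿⠿⠿⠿⠿⠿⠿⠿⠿⠿⠿
⠿⠿⠿⠿⠿⠿⠿⠿⠿⠿⠿⠿

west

⠀⠀⠀⠀⠀⠀⠀⠀⠀⠀⠀⠀
⠀⠀⠀⠀⠀⠀⠀⠀⠀⠀⠀⠀
⠀⠀⠀⠀⠀⠀⠀⠀⠀⠀⠀⠀
⠀⠀⠀⠀⠀⠀⠀⠀⠀⠀⠀⠀
⠀⠀⠀⠀⠿⠒⠒⣿⣿⣿⠀⠀
⠀⠀⠀⠀⠒⠒⠴⠂⠿⠂⠀⠀
⠀⠀⠀⠀⠒⠂⣾⠒⠂⠒⠀⠀
⠀⠀⠀⠀⠒⣿⠴⣿⠂⠒⠀⠀
⠀⠀⠀⠀⣿⠴⠒⠂⠂⠂⠀⠀
⠀⠀⠀⠀⠀⠂⠿⣿⠒⠒⠀⠀
⠿⠿⠿⠿⠿⠿⠿⠿⠿⠿⠿⠿
⠿⠿⠿⠿⠿⠿⠿⠿⠿⠿⠿⠿

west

⠀⠀⠀⠀⠀⠀⠀⠀⠀⠀⠀⠀
⠀⠀⠀⠀⠀⠀⠀⠀⠀⠀⠀⠀
⠀⠀⠀⠀⠀⠀⠀⠀⠀⠀⠀⠀
⠀⠀⠀⠀⠀⠀⠀⠀⠀⠀⠀⠀
⠀⠀⠀⠀⠂⠿⠒⠒⣿⣿⣿⠀
⠀⠀⠀⠀⠴⠒⠒⠴⠂⠿⠂⠀
⠀⠀⠀⠀⠒⠒⣾⠒⠒⠂⠒⠀
⠀⠀⠀⠀⠴⠒⣿⠴⣿⠂⠒⠀
⠀⠀⠀⠀⣿⣿⠴⠒⠂⠂⠂⠀
⠀⠀⠀⠀⠀⠀⠂⠿⣿⠒⠒⠀
⠿⠿⠿⠿⠿⠿⠿⠿⠿⠿⠿⠿
⠿⠿⠿⠿⠿⠿⠿⠿⠿⠿⠿⠿

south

⠀⠀⠀⠀⠀⠀⠀⠀⠀⠀⠀⠀
⠀⠀⠀⠀⠀⠀⠀⠀⠀⠀⠀⠀
⠀⠀⠀⠀⠀⠀⠀⠀⠀⠀⠀⠀
⠀⠀⠀⠀⠂⠿⠒⠒⣿⣿⣿⠀
⠀⠀⠀⠀⠴⠒⠒⠴⠂⠿⠂⠀
⠀⠀⠀⠀⠒⠒⠂⠒⠒⠂⠒⠀
⠀⠀⠀⠀⠴⠒⣾⠴⣿⠂⠒⠀
⠀⠀⠀⠀⣿⣿⠴⠒⠂⠂⠂⠀
⠀⠀⠀⠀⠒⠒⠂⠿⣿⠒⠒⠀
⠿⠿⠿⠿⠿⠿⠿⠿⠿⠿⠿⠿
⠿⠿⠿⠿⠿⠿⠿⠿⠿⠿⠿⠿
⠿⠿⠿⠿⠿⠿⠿⠿⠿⠿⠿⠿

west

⠀⠀⠀⠀⠀⠀⠀⠀⠀⠀⠀⠀
⠀⠀⠀⠀⠀⠀⠀⠀⠀⠀⠀⠀
⠀⠀⠀⠀⠀⠀⠀⠀⠀⠀⠀⠀
⠀⠀⠀⠀⠀⠂⠿⠒⠒⣿⣿⣿
⠀⠀⠀⠀⠒⠴⠒⠒⠴⠂⠿⠂
⠀⠀⠀⠀⠴⠒⠒⠂⠒⠒⠂⠒
⠀⠀⠀⠀⠒⠴⣾⣿⠴⣿⠂⠒
⠀⠀⠀⠀⠂⣿⣿⠴⠒⠂⠂⠂
⠀⠀⠀⠀⠂⠒⠒⠂⠿⣿⠒⠒
⠿⠿⠿⠿⠿⠿⠿⠿⠿⠿⠿⠿
⠿⠿⠿⠿⠿⠿⠿⠿⠿⠿⠿⠿
⠿⠿⠿⠿⠿⠿⠿⠿⠿⠿⠿⠿

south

⠀⠀⠀⠀⠀⠀⠀⠀⠀⠀⠀⠀
⠀⠀⠀⠀⠀⠀⠀⠀⠀⠀⠀⠀
⠀⠀⠀⠀⠀⠂⠿⠒⠒⣿⣿⣿
⠀⠀⠀⠀⠒⠴⠒⠒⠴⠂⠿⠂
⠀⠀⠀⠀⠴⠒⠒⠂⠒⠒⠂⠒
⠀⠀⠀⠀⠒⠴⠒⣿⠴⣿⠂⠒
⠀⠀⠀⠀⠂⣿⣾⠴⠒⠂⠂⠂
⠀⠀⠀⠀⠂⠒⠒⠂⠿⣿⠒⠒
⠿⠿⠿⠿⠿⠿⠿⠿⠿⠿⠿⠿
⠿⠿⠿⠿⠿⠿⠿⠿⠿⠿⠿⠿
⠿⠿⠿⠿⠿⠿⠿⠿⠿⠿⠿⠿
⠿⠿⠿⠿⠿⠿⠿⠿⠿⠿⠿⠿

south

⠀⠀⠀⠀⠀⠀⠀⠀⠀⠀⠀⠀
⠀⠀⠀⠀⠀⠂⠿⠒⠒⣿⣿⣿
⠀⠀⠀⠀⠒⠴⠒⠒⠴⠂⠿⠂
⠀⠀⠀⠀⠴⠒⠒⠂⠒⠒⠂⠒
⠀⠀⠀⠀⠒⠴⠒⣿⠴⣿⠂⠒
⠀⠀⠀⠀⠂⣿⣿⠴⠒⠂⠂⠂
⠀⠀⠀⠀⠂⠒⣾⠂⠿⣿⠒⠒
⠿⠿⠿⠿⠿⠿⠿⠿⠿⠿⠿⠿
⠿⠿⠿⠿⠿⠿⠿⠿⠿⠿⠿⠿
⠿⠿⠿⠿⠿⠿⠿⠿⠿⠿⠿⠿
⠿⠿⠿⠿⠿⠿⠿⠿⠿⠿⠿⠿
⠿⠿⠿⠿⠿⠿⠿⠿⠿⠿⠿⠿

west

⠀⠀⠀⠀⠀⠀⠀⠀⠀⠀⠀⠀
⠀⠀⠀⠀⠀⠀⠂⠿⠒⠒⣿⣿
⠀⠀⠀⠀⠀⠒⠴⠒⠒⠴⠂⠿
⠀⠀⠀⠀⠀⠴⠒⠒⠂⠒⠒⠂
⠀⠀⠀⠀⠒⠒⠴⠒⣿⠴⣿⠂
⠀⠀⠀⠀⣿⠂⣿⣿⠴⠒⠂⠂
⠀⠀⠀⠀⣿⠂⣾⠒⠂⠿⣿⠒
⠿⠿⠿⠿⠿⠿⠿⠿⠿⠿⠿⠿
⠿⠿⠿⠿⠿⠿⠿⠿⠿⠿⠿⠿
⠿⠿⠿⠿⠿⠿⠿⠿⠿⠿⠿⠿
⠿⠿⠿⠿⠿⠿⠿⠿⠿⠿⠿⠿
⠿⠿⠿⠿⠿⠿⠿⠿⠿⠿⠿⠿

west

⠀⠀⠀⠀⠀⠀⠀⠀⠀⠀⠀⠀
⠀⠀⠀⠀⠀⠀⠀⠂⠿⠒⠒⣿
⠀⠀⠀⠀⠀⠀⠒⠴⠒⠒⠴⠂
⠀⠀⠀⠀⠀⠀⠴⠒⠒⠂⠒⠒
⠀⠀⠀⠀⠂⠒⠒⠴⠒⣿⠴⣿
⠀⠀⠀⠀⠴⣿⠂⣿⣿⠴⠒⠂
⠀⠀⠀⠀⣿⣿⣾⠒⠒⠂⠿⣿
⠿⠿⠿⠿⠿⠿⠿⠿⠿⠿⠿⠿
⠿⠿⠿⠿⠿⠿⠿⠿⠿⠿⠿⠿
⠿⠿⠿⠿⠿⠿⠿⠿⠿⠿⠿⠿
⠿⠿⠿⠿⠿⠿⠿⠿⠿⠿⠿⠿
⠿⠿⠿⠿⠿⠿⠿⠿⠿⠿⠿⠿

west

⠀⠀⠀⠀⠀⠀⠀⠀⠀⠀⠀⠀
⠀⠀⠀⠀⠀⠀⠀⠀⠂⠿⠒⠒
⠀⠀⠀⠀⠀⠀⠀⠒⠴⠒⠒⠴
⠀⠀⠀⠀⠀⠀⠀⠴⠒⠒⠂⠒
⠀⠀⠀⠀⠿⠂⠒⠒⠴⠒⣿⠴
⠀⠀⠀⠀⠒⠴⣿⠂⣿⣿⠴⠒
⠀⠀⠀⠀⠒⣿⣾⠂⠒⠒⠂⠿
⠿⠿⠿⠿⠿⠿⠿⠿⠿⠿⠿⠿
⠿⠿⠿⠿⠿⠿⠿⠿⠿⠿⠿⠿
⠿⠿⠿⠿⠿⠿⠿⠿⠿⠿⠿⠿
⠿⠿⠿⠿⠿⠿⠿⠿⠿⠿⠿⠿
⠿⠿⠿⠿⠿⠿⠿⠿⠿⠿⠿⠿

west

⠀⠀⠀⠀⠀⠀⠀⠀⠀⠀⠀⠀
⠀⠀⠀⠀⠀⠀⠀⠀⠀⠂⠿⠒
⠀⠀⠀⠀⠀⠀⠀⠀⠒⠴⠒⠒
⠀⠀⠀⠀⠀⠀⠀⠀⠴⠒⠒⠂
⠀⠀⠀⠀⠒⠿⠂⠒⠒⠴⠒⣿
⠀⠀⠀⠀⠒⠒⠴⣿⠂⣿⣿⠴
⠀⠀⠀⠀⣿⠒⣾⣿⠂⠒⠒⠂
⠿⠿⠿⠿⠿⠿⠿⠿⠿⠿⠿⠿
⠿⠿⠿⠿⠿⠿⠿⠿⠿⠿⠿⠿
⠿⠿⠿⠿⠿⠿⠿⠿⠿⠿⠿⠿
⠿⠿⠿⠿⠿⠿⠿⠿⠿⠿⠿⠿
⠿⠿⠿⠿⠿⠿⠿⠿⠿⠿⠿⠿

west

⠀⠀⠀⠀⠀⠀⠀⠀⠀⠀⠀⠀
⠀⠀⠀⠀⠀⠀⠀⠀⠀⠀⠂⠿
⠀⠀⠀⠀⠀⠀⠀⠀⠀⠒⠴⠒
⠀⠀⠀⠀⠀⠀⠀⠀⠀⠴⠒⠒
⠀⠀⠀⠀⠂⠒⠿⠂⠒⠒⠴⠒
⠀⠀⠀⠀⠿⠒⠒⠴⣿⠂⣿⣿
⠀⠀⠀⠀⠒⣿⣾⣿⣿⠂⠒⠒
⠿⠿⠿⠿⠿⠿⠿⠿⠿⠿⠿⠿
⠿⠿⠿⠿⠿⠿⠿⠿⠿⠿⠿⠿
⠿⠿⠿⠿⠿⠿⠿⠿⠿⠿⠿⠿
⠿⠿⠿⠿⠿⠿⠿⠿⠿⠿⠿⠿
⠿⠿⠿⠿⠿⠿⠿⠿⠿⠿⠿⠿

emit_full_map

⠀⠀⠀⠀⠀⠀⠂⠿⠒⠒⣿⣿⣿
⠀⠀⠀⠀⠀⠒⠴⠒⠒⠴⠂⠿⠂
⠀⠀⠀⠀⠀⠴⠒⠒⠂⠒⠒⠂⠒
⠂⠒⠿⠂⠒⠒⠴⠒⣿⠴⣿⠂⠒
⠿⠒⠒⠴⣿⠂⣿⣿⠴⠒⠂⠂⠂
⠒⣿⣾⣿⣿⠂⠒⠒⠂⠿⣿⠒⠒

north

⠀⠀⠀⠀⠀⠀⠀⠀⠀⠀⠀⠀
⠀⠀⠀⠀⠀⠀⠀⠀⠀⠀⠀⠀
⠀⠀⠀⠀⠀⠀⠀⠀⠀⠀⠂⠿
⠀⠀⠀⠀⠀⠀⠀⠀⠀⠒⠴⠒
⠀⠀⠀⠀⠴⠒⠿⠒⠂⠴⠒⠒
⠀⠀⠀⠀⠂⠒⠿⠂⠒⠒⠴⠒
⠀⠀⠀⠀⠿⠒⣾⠴⣿⠂⣿⣿
⠀⠀⠀⠀⠒⣿⠒⣿⣿⠂⠒⠒
⠿⠿⠿⠿⠿⠿⠿⠿⠿⠿⠿⠿
⠿⠿⠿⠿⠿⠿⠿⠿⠿⠿⠿⠿
⠿⠿⠿⠿⠿⠿⠿⠿⠿⠿⠿⠿
⠿⠿⠿⠿⠿⠿⠿⠿⠿⠿⠿⠿

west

⠿⠀⠀⠀⠀⠀⠀⠀⠀⠀⠀⠀
⠿⠀⠀⠀⠀⠀⠀⠀⠀⠀⠀⠀
⠿⠀⠀⠀⠀⠀⠀⠀⠀⠀⠀⠂
⠿⠀⠀⠀⠀⠀⠀⠀⠀⠀⠒⠴
⠿⠀⠀⠀⠒⠴⠒⠿⠒⠂⠴⠒
⠿⠀⠀⠀⠂⠂⠒⠿⠂⠒⠒⠴
⠿⠀⠀⠀⠿⠿⣾⠒⠴⣿⠂⣿
⠿⠀⠀⠀⠿⠒⣿⠒⣿⣿⠂⠒
⠿⠿⠿⠿⠿⠿⠿⠿⠿⠿⠿⠿
⠿⠿⠿⠿⠿⠿⠿⠿⠿⠿⠿⠿
⠿⠿⠿⠿⠿⠿⠿⠿⠿⠿⠿⠿
⠿⠿⠿⠿⠿⠿⠿⠿⠿⠿⠿⠿

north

⠿⠀⠀⠀⠀⠀⠀⠀⠀⠀⠀⠀
⠿⠀⠀⠀⠀⠀⠀⠀⠀⠀⠀⠀
⠿⠀⠀⠀⠀⠀⠀⠀⠀⠀⠀⠀
⠿⠀⠀⠀⠀⠀⠀⠀⠀⠀⠀⠂
⠿⠀⠀⠀⠒⣿⠒⣿⣿⠀⠒⠴
⠿⠀⠀⠀⠒⠴⠒⠿⠒⠂⠴⠒
⠿⠀⠀⠀⠂⠂⣾⠿⠂⠒⠒⠴
⠿⠀⠀⠀⠿⠿⠒⠒⠴⣿⠂⣿
⠿⠀⠀⠀⠿⠒⣿⠒⣿⣿⠂⠒
⠿⠿⠿⠿⠿⠿⠿⠿⠿⠿⠿⠿
⠿⠿⠿⠿⠿⠿⠿⠿⠿⠿⠿⠿
⠿⠿⠿⠿⠿⠿⠿⠿⠿⠿⠿⠿

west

⠿⠿⠀⠀⠀⠀⠀⠀⠀⠀⠀⠀
⠿⠿⠀⠀⠀⠀⠀⠀⠀⠀⠀⠀
⠿⠿⠀⠀⠀⠀⠀⠀⠀⠀⠀⠀
⠿⠿⠀⠀⠀⠀⠀⠀⠀⠀⠀⠀
⠿⠿⠀⠀⠒⠒⣿⠒⣿⣿⠀⠒
⠿⠿⠀⠀⠂⠒⠴⠒⠿⠒⠂⠴
⠿⠿⠀⠀⠂⠂⣾⠒⠿⠂⠒⠒
⠿⠿⠀⠀⠂⠿⠿⠒⠒⠴⣿⠂
⠿⠿⠀⠀⠿⠿⠒⣿⠒⣿⣿⠂
⠿⠿⠿⠿⠿⠿⠿⠿⠿⠿⠿⠿
⠿⠿⠿⠿⠿⠿⠿⠿⠿⠿⠿⠿
⠿⠿⠿⠿⠿⠿⠿⠿⠿⠿⠿⠿

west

⠿⠿⠿⠀⠀⠀⠀⠀⠀⠀⠀⠀
⠿⠿⠿⠀⠀⠀⠀⠀⠀⠀⠀⠀
⠿⠿⠿⠀⠀⠀⠀⠀⠀⠀⠀⠀
⠿⠿⠿⠀⠀⠀⠀⠀⠀⠀⠀⠀
⠿⠿⠿⠀⠒⠒⠒⣿⠒⣿⣿⠀
⠿⠿⠿⠀⣿⠂⠒⠴⠒⠿⠒⠂
⠿⠿⠿⠀⠒⠂⣾⠂⠒⠿⠂⠒
⠿⠿⠿⠀⠂⠂⠿⠿⠒⠒⠴⣿
⠿⠿⠿⠀⠂⠿⠿⠒⣿⠒⣿⣿
⠿⠿⠿⠿⠿⠿⠿⠿⠿⠿⠿⠿
⠿⠿⠿⠿⠿⠿⠿⠿⠿⠿⠿⠿
⠿⠿⠿⠿⠿⠿⠿⠿⠿⠿⠿⠿

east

⠿⠿⠀⠀⠀⠀⠀⠀⠀⠀⠀⠀
⠿⠿⠀⠀⠀⠀⠀⠀⠀⠀⠀⠀
⠿⠿⠀⠀⠀⠀⠀⠀⠀⠀⠀⠀
⠿⠿⠀⠀⠀⠀⠀⠀⠀⠀⠀⠀
⠿⠿⠀⠒⠒⠒⣿⠒⣿⣿⠀⠒
⠿⠿⠀⣿⠂⠒⠴⠒⠿⠒⠂⠴
⠿⠿⠀⠒⠂⠂⣾⠒⠿⠂⠒⠒
⠿⠿⠀⠂⠂⠿⠿⠒⠒⠴⣿⠂
⠿⠿⠀⠂⠿⠿⠒⣿⠒⣿⣿⠂
⠿⠿⠿⠿⠿⠿⠿⠿⠿⠿⠿⠿
⠿⠿⠿⠿⠿⠿⠿⠿⠿⠿⠿⠿
⠿⠿⠿⠿⠿⠿⠿⠿⠿⠿⠿⠿

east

⠿⠀⠀⠀⠀⠀⠀⠀⠀⠀⠀⠀
⠿⠀⠀⠀⠀⠀⠀⠀⠀⠀⠀⠀
⠿⠀⠀⠀⠀⠀⠀⠀⠀⠀⠀⠀
⠿⠀⠀⠀⠀⠀⠀⠀⠀⠀⠀⠂
⠿⠀⠒⠒⠒⣿⠒⣿⣿⠀⠒⠴
⠿⠀⣿⠂⠒⠴⠒⠿⠒⠂⠴⠒
⠿⠀⠒⠂⠂⠂⣾⠿⠂⠒⠒⠴
⠿⠀⠂⠂⠿⠿⠒⠒⠴⣿⠂⣿
⠿⠀⠂⠿⠿⠒⣿⠒⣿⣿⠂⠒
⠿⠿⠿⠿⠿⠿⠿⠿⠿⠿⠿⠿
⠿⠿⠿⠿⠿⠿⠿⠿⠿⠿⠿⠿
⠿⠿⠿⠿⠿⠿⠿⠿⠿⠿⠿⠿

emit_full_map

⠀⠀⠀⠀⠀⠀⠀⠀⠀⠂⠿⠒⠒⣿⣿⣿
⠒⠒⠒⣿⠒⣿⣿⠀⠒⠴⠒⠒⠴⠂⠿⠂
⣿⠂⠒⠴⠒⠿⠒⠂⠴⠒⠒⠂⠒⠒⠂⠒
⠒⠂⠂⠂⣾⠿⠂⠒⠒⠴⠒⣿⠴⣿⠂⠒
⠂⠂⠿⠿⠒⠒⠴⣿⠂⣿⣿⠴⠒⠂⠂⠂
⠂⠿⠿⠒⣿⠒⣿⣿⠂⠒⠒⠂⠿⣿⠒⠒


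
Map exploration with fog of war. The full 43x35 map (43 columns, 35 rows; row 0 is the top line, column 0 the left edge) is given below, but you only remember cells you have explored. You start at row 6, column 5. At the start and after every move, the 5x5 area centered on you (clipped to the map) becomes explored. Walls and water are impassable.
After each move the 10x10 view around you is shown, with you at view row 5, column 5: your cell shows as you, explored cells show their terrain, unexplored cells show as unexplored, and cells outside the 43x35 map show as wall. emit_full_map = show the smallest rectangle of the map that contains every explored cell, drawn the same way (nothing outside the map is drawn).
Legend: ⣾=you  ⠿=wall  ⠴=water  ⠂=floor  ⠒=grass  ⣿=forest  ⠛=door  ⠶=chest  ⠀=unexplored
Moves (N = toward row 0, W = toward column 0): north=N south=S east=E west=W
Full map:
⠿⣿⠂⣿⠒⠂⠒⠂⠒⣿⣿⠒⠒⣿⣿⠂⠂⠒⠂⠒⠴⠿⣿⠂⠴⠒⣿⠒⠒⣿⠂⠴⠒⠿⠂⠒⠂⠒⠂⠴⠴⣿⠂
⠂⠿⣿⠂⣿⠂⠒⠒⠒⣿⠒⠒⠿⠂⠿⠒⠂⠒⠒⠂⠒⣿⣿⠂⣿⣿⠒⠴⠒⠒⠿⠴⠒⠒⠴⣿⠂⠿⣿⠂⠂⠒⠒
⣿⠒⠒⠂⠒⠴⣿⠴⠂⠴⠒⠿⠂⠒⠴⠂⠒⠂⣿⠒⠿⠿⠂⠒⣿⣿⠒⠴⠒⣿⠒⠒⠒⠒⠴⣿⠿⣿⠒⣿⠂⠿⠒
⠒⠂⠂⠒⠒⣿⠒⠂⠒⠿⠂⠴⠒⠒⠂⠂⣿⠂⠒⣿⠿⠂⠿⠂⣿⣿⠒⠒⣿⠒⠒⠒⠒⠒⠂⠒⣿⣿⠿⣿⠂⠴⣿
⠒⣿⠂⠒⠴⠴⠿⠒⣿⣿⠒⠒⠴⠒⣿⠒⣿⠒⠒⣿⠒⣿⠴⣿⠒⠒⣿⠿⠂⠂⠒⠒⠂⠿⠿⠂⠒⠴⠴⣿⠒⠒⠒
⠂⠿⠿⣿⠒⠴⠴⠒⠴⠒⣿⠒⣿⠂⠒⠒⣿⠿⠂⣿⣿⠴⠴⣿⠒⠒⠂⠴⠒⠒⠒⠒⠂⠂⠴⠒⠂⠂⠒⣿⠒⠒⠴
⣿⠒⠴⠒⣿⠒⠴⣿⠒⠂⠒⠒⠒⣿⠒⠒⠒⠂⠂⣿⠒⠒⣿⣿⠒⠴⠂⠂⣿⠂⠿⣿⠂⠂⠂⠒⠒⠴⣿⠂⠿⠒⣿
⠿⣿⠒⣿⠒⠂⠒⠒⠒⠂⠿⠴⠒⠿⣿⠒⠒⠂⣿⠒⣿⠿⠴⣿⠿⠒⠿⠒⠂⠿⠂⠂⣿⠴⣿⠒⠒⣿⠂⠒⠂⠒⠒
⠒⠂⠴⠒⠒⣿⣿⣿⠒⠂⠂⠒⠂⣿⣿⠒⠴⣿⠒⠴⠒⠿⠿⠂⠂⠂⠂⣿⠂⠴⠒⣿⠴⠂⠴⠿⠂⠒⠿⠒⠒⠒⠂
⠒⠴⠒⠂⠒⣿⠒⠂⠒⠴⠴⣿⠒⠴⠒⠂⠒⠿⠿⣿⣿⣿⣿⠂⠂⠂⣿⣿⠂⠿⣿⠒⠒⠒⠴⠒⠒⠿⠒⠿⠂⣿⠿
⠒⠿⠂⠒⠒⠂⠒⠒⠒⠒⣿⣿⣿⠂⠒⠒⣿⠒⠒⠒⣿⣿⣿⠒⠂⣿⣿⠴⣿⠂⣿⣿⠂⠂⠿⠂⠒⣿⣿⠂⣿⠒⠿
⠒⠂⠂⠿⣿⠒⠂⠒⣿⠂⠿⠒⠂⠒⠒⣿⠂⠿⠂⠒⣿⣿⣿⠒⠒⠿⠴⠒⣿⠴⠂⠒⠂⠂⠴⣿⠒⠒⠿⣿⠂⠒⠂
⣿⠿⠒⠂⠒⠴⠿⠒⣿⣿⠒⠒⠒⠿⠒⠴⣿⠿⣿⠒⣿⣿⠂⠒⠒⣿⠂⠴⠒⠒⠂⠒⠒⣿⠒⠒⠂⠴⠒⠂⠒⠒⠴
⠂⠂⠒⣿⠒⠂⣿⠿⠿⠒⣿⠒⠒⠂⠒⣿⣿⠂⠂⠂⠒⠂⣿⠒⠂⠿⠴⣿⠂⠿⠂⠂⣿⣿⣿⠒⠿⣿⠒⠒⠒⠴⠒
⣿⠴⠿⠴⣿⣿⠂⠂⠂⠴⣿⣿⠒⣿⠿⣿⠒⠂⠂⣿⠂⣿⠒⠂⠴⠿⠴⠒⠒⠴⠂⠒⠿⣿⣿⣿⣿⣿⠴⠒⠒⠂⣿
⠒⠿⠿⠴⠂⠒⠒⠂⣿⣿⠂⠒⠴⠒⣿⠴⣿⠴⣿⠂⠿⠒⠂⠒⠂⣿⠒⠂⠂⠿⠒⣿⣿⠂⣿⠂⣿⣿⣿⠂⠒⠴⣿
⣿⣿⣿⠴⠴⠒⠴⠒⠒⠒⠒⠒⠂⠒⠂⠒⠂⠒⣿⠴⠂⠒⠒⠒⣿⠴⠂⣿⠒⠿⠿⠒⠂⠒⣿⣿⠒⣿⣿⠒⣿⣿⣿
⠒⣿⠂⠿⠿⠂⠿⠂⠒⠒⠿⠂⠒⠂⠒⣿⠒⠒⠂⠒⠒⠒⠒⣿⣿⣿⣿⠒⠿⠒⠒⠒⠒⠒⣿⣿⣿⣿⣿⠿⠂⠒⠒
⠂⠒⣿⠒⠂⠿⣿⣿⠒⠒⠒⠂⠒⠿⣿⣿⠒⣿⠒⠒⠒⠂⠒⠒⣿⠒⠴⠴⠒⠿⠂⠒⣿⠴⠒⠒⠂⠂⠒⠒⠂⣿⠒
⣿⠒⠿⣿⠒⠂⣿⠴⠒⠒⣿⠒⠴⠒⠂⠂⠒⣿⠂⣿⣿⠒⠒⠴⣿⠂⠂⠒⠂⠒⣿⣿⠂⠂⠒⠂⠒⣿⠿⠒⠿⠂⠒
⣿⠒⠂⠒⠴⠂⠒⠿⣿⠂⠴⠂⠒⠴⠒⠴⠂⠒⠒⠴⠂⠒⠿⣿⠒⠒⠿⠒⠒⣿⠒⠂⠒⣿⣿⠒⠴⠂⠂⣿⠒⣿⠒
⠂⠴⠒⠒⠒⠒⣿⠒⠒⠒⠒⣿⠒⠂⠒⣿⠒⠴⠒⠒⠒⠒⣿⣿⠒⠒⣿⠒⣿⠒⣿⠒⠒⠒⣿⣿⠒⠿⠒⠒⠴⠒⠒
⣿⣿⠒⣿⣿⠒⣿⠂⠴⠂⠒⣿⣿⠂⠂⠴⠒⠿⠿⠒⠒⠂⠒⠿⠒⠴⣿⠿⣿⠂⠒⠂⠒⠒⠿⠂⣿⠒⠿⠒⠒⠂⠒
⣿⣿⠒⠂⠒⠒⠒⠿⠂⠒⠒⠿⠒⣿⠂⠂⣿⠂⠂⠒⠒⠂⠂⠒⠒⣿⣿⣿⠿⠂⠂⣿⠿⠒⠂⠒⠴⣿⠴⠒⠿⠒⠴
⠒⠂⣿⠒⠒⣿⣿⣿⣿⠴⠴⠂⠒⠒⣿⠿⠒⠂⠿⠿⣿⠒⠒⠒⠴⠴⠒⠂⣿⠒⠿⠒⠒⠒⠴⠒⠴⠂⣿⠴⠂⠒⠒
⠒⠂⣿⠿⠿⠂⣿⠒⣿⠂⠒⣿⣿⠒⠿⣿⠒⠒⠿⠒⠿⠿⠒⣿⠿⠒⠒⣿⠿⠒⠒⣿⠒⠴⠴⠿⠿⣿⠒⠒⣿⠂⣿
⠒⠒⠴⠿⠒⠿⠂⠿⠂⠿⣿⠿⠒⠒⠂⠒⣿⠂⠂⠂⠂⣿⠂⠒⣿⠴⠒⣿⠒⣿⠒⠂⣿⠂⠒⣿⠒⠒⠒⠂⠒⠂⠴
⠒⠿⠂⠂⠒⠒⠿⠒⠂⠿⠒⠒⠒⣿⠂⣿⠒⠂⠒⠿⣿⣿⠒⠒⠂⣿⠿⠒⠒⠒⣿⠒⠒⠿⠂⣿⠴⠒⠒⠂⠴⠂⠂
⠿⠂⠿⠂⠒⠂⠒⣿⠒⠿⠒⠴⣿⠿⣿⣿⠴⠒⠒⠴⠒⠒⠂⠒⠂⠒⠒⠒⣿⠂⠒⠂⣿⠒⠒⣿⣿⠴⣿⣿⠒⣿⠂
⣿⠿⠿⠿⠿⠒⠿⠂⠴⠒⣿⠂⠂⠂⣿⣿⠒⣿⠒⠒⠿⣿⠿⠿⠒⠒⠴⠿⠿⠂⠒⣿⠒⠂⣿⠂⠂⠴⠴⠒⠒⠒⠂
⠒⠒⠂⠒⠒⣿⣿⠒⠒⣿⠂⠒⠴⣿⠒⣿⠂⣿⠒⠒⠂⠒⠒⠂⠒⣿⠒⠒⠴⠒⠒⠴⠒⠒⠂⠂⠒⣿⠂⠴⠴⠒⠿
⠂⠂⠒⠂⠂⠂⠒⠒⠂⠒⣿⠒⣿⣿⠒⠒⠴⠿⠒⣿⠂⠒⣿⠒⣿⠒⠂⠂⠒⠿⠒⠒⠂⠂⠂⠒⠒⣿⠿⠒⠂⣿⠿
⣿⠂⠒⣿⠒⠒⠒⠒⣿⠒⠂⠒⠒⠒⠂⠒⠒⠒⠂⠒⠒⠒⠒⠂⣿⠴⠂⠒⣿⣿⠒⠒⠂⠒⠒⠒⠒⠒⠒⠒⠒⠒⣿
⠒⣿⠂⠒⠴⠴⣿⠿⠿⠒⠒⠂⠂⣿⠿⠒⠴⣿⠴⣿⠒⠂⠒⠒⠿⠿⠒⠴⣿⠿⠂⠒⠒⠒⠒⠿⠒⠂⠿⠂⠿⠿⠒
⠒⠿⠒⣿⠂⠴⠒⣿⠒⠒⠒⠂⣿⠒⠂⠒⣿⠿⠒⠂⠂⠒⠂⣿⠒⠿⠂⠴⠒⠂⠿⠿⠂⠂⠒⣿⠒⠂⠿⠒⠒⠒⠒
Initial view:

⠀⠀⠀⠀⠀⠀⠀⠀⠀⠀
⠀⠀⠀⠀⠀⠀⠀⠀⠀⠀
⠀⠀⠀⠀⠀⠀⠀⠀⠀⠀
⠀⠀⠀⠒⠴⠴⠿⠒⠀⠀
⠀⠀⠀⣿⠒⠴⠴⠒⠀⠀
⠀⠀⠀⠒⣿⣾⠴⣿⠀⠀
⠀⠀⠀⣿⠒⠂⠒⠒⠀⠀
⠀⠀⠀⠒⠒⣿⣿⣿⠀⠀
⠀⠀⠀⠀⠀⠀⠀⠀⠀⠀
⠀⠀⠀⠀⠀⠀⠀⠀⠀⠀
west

⠿⠀⠀⠀⠀⠀⠀⠀⠀⠀
⠿⠀⠀⠀⠀⠀⠀⠀⠀⠀
⠿⠀⠀⠀⠀⠀⠀⠀⠀⠀
⠿⠀⠀⠂⠒⠴⠴⠿⠒⠀
⠿⠀⠀⠿⣿⠒⠴⠴⠒⠀
⠿⠀⠀⠴⠒⣾⠒⠴⣿⠀
⠿⠀⠀⠒⣿⠒⠂⠒⠒⠀
⠿⠀⠀⠴⠒⠒⣿⣿⣿⠀
⠿⠀⠀⠀⠀⠀⠀⠀⠀⠀
⠿⠀⠀⠀⠀⠀⠀⠀⠀⠀

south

⠿⠀⠀⠀⠀⠀⠀⠀⠀⠀
⠿⠀⠀⠀⠀⠀⠀⠀⠀⠀
⠿⠀⠀⠂⠒⠴⠴⠿⠒⠀
⠿⠀⠀⠿⣿⠒⠴⠴⠒⠀
⠿⠀⠀⠴⠒⣿⠒⠴⣿⠀
⠿⠀⠀⠒⣿⣾⠂⠒⠒⠀
⠿⠀⠀⠴⠒⠒⣿⣿⣿⠀
⠿⠀⠀⠒⠂⠒⣿⠒⠀⠀
⠿⠀⠀⠀⠀⠀⠀⠀⠀⠀
⠿⠀⠀⠀⠀⠀⠀⠀⠀⠀

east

⠀⠀⠀⠀⠀⠀⠀⠀⠀⠀
⠀⠀⠀⠀⠀⠀⠀⠀⠀⠀
⠀⠀⠂⠒⠴⠴⠿⠒⠀⠀
⠀⠀⠿⣿⠒⠴⠴⠒⠀⠀
⠀⠀⠴⠒⣿⠒⠴⣿⠀⠀
⠀⠀⠒⣿⠒⣾⠒⠒⠀⠀
⠀⠀⠴⠒⠒⣿⣿⣿⠀⠀
⠀⠀⠒⠂⠒⣿⠒⠂⠀⠀
⠀⠀⠀⠀⠀⠀⠀⠀⠀⠀
⠀⠀⠀⠀⠀⠀⠀⠀⠀⠀

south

⠀⠀⠀⠀⠀⠀⠀⠀⠀⠀
⠀⠀⠂⠒⠴⠴⠿⠒⠀⠀
⠀⠀⠿⣿⠒⠴⠴⠒⠀⠀
⠀⠀⠴⠒⣿⠒⠴⣿⠀⠀
⠀⠀⠒⣿⠒⠂⠒⠒⠀⠀
⠀⠀⠴⠒⠒⣾⣿⣿⠀⠀
⠀⠀⠒⠂⠒⣿⠒⠂⠀⠀
⠀⠀⠀⠒⠒⠂⠒⠒⠀⠀
⠀⠀⠀⠀⠀⠀⠀⠀⠀⠀
⠀⠀⠀⠀⠀⠀⠀⠀⠀⠀

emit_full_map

⠂⠒⠴⠴⠿⠒
⠿⣿⠒⠴⠴⠒
⠴⠒⣿⠒⠴⣿
⠒⣿⠒⠂⠒⠒
⠴⠒⠒⣾⣿⣿
⠒⠂⠒⣿⠒⠂
⠀⠒⠒⠂⠒⠒

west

⠿⠀⠀⠀⠀⠀⠀⠀⠀⠀
⠿⠀⠀⠂⠒⠴⠴⠿⠒⠀
⠿⠀⠀⠿⣿⠒⠴⠴⠒⠀
⠿⠀⠀⠴⠒⣿⠒⠴⣿⠀
⠿⠀⠀⠒⣿⠒⠂⠒⠒⠀
⠿⠀⠀⠴⠒⣾⣿⣿⣿⠀
⠿⠀⠀⠒⠂⠒⣿⠒⠂⠀
⠿⠀⠀⠂⠒⠒⠂⠒⠒⠀
⠿⠀⠀⠀⠀⠀⠀⠀⠀⠀
⠿⠀⠀⠀⠀⠀⠀⠀⠀⠀

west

⠿⠿⠀⠀⠀⠀⠀⠀⠀⠀
⠿⠿⠀⠀⠂⠒⠴⠴⠿⠒
⠿⠿⠀⠀⠿⣿⠒⠴⠴⠒
⠿⠿⠀⠒⠴⠒⣿⠒⠴⣿
⠿⠿⠀⣿⠒⣿⠒⠂⠒⠒
⠿⠿⠀⠂⠴⣾⠒⣿⣿⣿
⠿⠿⠀⠴⠒⠂⠒⣿⠒⠂
⠿⠿⠀⠿⠂⠒⠒⠂⠒⠒
⠿⠿⠀⠀⠀⠀⠀⠀⠀⠀
⠿⠿⠀⠀⠀⠀⠀⠀⠀⠀

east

⠿⠀⠀⠀⠀⠀⠀⠀⠀⠀
⠿⠀⠀⠂⠒⠴⠴⠿⠒⠀
⠿⠀⠀⠿⣿⠒⠴⠴⠒⠀
⠿⠀⠒⠴⠒⣿⠒⠴⣿⠀
⠿⠀⣿⠒⣿⠒⠂⠒⠒⠀
⠿⠀⠂⠴⠒⣾⣿⣿⣿⠀
⠿⠀⠴⠒⠂⠒⣿⠒⠂⠀
⠿⠀⠿⠂⠒⠒⠂⠒⠒⠀
⠿⠀⠀⠀⠀⠀⠀⠀⠀⠀
⠿⠀⠀⠀⠀⠀⠀⠀⠀⠀

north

⠿⠀⠀⠀⠀⠀⠀⠀⠀⠀
⠿⠀⠀⠀⠀⠀⠀⠀⠀⠀
⠿⠀⠀⠂⠒⠴⠴⠿⠒⠀
⠿⠀⠀⠿⣿⠒⠴⠴⠒⠀
⠿⠀⠒⠴⠒⣿⠒⠴⣿⠀
⠿⠀⣿⠒⣿⣾⠂⠒⠒⠀
⠿⠀⠂⠴⠒⠒⣿⣿⣿⠀
⠿⠀⠴⠒⠂⠒⣿⠒⠂⠀
⠿⠀⠿⠂⠒⠒⠂⠒⠒⠀
⠿⠀⠀⠀⠀⠀⠀⠀⠀⠀

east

⠀⠀⠀⠀⠀⠀⠀⠀⠀⠀
⠀⠀⠀⠀⠀⠀⠀⠀⠀⠀
⠀⠀⠂⠒⠴⠴⠿⠒⠀⠀
⠀⠀⠿⣿⠒⠴⠴⠒⠀⠀
⠀⠒⠴⠒⣿⠒⠴⣿⠀⠀
⠀⣿⠒⣿⠒⣾⠒⠒⠀⠀
⠀⠂⠴⠒⠒⣿⣿⣿⠀⠀
⠀⠴⠒⠂⠒⣿⠒⠂⠀⠀
⠀⠿⠂⠒⠒⠂⠒⠒⠀⠀
⠀⠀⠀⠀⠀⠀⠀⠀⠀⠀

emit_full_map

⠀⠂⠒⠴⠴⠿⠒
⠀⠿⣿⠒⠴⠴⠒
⠒⠴⠒⣿⠒⠴⣿
⣿⠒⣿⠒⣾⠒⠒
⠂⠴⠒⠒⣿⣿⣿
⠴⠒⠂⠒⣿⠒⠂
⠿⠂⠒⠒⠂⠒⠒

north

⠀⠀⠀⠀⠀⠀⠀⠀⠀⠀
⠀⠀⠀⠀⠀⠀⠀⠀⠀⠀
⠀⠀⠀⠀⠀⠀⠀⠀⠀⠀
⠀⠀⠂⠒⠴⠴⠿⠒⠀⠀
⠀⠀⠿⣿⠒⠴⠴⠒⠀⠀
⠀⠒⠴⠒⣿⣾⠴⣿⠀⠀
⠀⣿⠒⣿⠒⠂⠒⠒⠀⠀
⠀⠂⠴⠒⠒⣿⣿⣿⠀⠀
⠀⠴⠒⠂⠒⣿⠒⠂⠀⠀
⠀⠿⠂⠒⠒⠂⠒⠒⠀⠀

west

⠿⠀⠀⠀⠀⠀⠀⠀⠀⠀
⠿⠀⠀⠀⠀⠀⠀⠀⠀⠀
⠿⠀⠀⠀⠀⠀⠀⠀⠀⠀
⠿⠀⠀⠂⠒⠴⠴⠿⠒⠀
⠿⠀⠀⠿⣿⠒⠴⠴⠒⠀
⠿⠀⠒⠴⠒⣾⠒⠴⣿⠀
⠿⠀⣿⠒⣿⠒⠂⠒⠒⠀
⠿⠀⠂⠴⠒⠒⣿⣿⣿⠀
⠿⠀⠴⠒⠂⠒⣿⠒⠂⠀
⠿⠀⠿⠂⠒⠒⠂⠒⠒⠀

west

⠿⠿⠀⠀⠀⠀⠀⠀⠀⠀
⠿⠿⠀⠀⠀⠀⠀⠀⠀⠀
⠿⠿⠀⠀⠀⠀⠀⠀⠀⠀
⠿⠿⠀⣿⠂⠒⠴⠴⠿⠒
⠿⠿⠀⠿⠿⣿⠒⠴⠴⠒
⠿⠿⠀⠒⠴⣾⣿⠒⠴⣿
⠿⠿⠀⣿⠒⣿⠒⠂⠒⠒
⠿⠿⠀⠂⠴⠒⠒⣿⣿⣿
⠿⠿⠀⠴⠒⠂⠒⣿⠒⠂
⠿⠿⠀⠿⠂⠒⠒⠂⠒⠒

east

⠿⠀⠀⠀⠀⠀⠀⠀⠀⠀
⠿⠀⠀⠀⠀⠀⠀⠀⠀⠀
⠿⠀⠀⠀⠀⠀⠀⠀⠀⠀
⠿⠀⣿⠂⠒⠴⠴⠿⠒⠀
⠿⠀⠿⠿⣿⠒⠴⠴⠒⠀
⠿⠀⠒⠴⠒⣾⠒⠴⣿⠀
⠿⠀⣿⠒⣿⠒⠂⠒⠒⠀
⠿⠀⠂⠴⠒⠒⣿⣿⣿⠀
⠿⠀⠴⠒⠂⠒⣿⠒⠂⠀
⠿⠀⠿⠂⠒⠒⠂⠒⠒⠀

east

⠀⠀⠀⠀⠀⠀⠀⠀⠀⠀
⠀⠀⠀⠀⠀⠀⠀⠀⠀⠀
⠀⠀⠀⠀⠀⠀⠀⠀⠀⠀
⠀⣿⠂⠒⠴⠴⠿⠒⠀⠀
⠀⠿⠿⣿⠒⠴⠴⠒⠀⠀
⠀⠒⠴⠒⣿⣾⠴⣿⠀⠀
⠀⣿⠒⣿⠒⠂⠒⠒⠀⠀
⠀⠂⠴⠒⠒⣿⣿⣿⠀⠀
⠀⠴⠒⠂⠒⣿⠒⠂⠀⠀
⠀⠿⠂⠒⠒⠂⠒⠒⠀⠀

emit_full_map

⣿⠂⠒⠴⠴⠿⠒
⠿⠿⣿⠒⠴⠴⠒
⠒⠴⠒⣿⣾⠴⣿
⣿⠒⣿⠒⠂⠒⠒
⠂⠴⠒⠒⣿⣿⣿
⠴⠒⠂⠒⣿⠒⠂
⠿⠂⠒⠒⠂⠒⠒

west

⠿⠀⠀⠀⠀⠀⠀⠀⠀⠀
⠿⠀⠀⠀⠀⠀⠀⠀⠀⠀
⠿⠀⠀⠀⠀⠀⠀⠀⠀⠀
⠿⠀⣿⠂⠒⠴⠴⠿⠒⠀
⠿⠀⠿⠿⣿⠒⠴⠴⠒⠀
⠿⠀⠒⠴⠒⣾⠒⠴⣿⠀
⠿⠀⣿⠒⣿⠒⠂⠒⠒⠀
⠿⠀⠂⠴⠒⠒⣿⣿⣿⠀
⠿⠀⠴⠒⠂⠒⣿⠒⠂⠀
⠿⠀⠿⠂⠒⠒⠂⠒⠒⠀

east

⠀⠀⠀⠀⠀⠀⠀⠀⠀⠀
⠀⠀⠀⠀⠀⠀⠀⠀⠀⠀
⠀⠀⠀⠀⠀⠀⠀⠀⠀⠀
⠀⣿⠂⠒⠴⠴⠿⠒⠀⠀
⠀⠿⠿⣿⠒⠴⠴⠒⠀⠀
⠀⠒⠴⠒⣿⣾⠴⣿⠀⠀
⠀⣿⠒⣿⠒⠂⠒⠒⠀⠀
⠀⠂⠴⠒⠒⣿⣿⣿⠀⠀
⠀⠴⠒⠂⠒⣿⠒⠂⠀⠀
⠀⠿⠂⠒⠒⠂⠒⠒⠀⠀


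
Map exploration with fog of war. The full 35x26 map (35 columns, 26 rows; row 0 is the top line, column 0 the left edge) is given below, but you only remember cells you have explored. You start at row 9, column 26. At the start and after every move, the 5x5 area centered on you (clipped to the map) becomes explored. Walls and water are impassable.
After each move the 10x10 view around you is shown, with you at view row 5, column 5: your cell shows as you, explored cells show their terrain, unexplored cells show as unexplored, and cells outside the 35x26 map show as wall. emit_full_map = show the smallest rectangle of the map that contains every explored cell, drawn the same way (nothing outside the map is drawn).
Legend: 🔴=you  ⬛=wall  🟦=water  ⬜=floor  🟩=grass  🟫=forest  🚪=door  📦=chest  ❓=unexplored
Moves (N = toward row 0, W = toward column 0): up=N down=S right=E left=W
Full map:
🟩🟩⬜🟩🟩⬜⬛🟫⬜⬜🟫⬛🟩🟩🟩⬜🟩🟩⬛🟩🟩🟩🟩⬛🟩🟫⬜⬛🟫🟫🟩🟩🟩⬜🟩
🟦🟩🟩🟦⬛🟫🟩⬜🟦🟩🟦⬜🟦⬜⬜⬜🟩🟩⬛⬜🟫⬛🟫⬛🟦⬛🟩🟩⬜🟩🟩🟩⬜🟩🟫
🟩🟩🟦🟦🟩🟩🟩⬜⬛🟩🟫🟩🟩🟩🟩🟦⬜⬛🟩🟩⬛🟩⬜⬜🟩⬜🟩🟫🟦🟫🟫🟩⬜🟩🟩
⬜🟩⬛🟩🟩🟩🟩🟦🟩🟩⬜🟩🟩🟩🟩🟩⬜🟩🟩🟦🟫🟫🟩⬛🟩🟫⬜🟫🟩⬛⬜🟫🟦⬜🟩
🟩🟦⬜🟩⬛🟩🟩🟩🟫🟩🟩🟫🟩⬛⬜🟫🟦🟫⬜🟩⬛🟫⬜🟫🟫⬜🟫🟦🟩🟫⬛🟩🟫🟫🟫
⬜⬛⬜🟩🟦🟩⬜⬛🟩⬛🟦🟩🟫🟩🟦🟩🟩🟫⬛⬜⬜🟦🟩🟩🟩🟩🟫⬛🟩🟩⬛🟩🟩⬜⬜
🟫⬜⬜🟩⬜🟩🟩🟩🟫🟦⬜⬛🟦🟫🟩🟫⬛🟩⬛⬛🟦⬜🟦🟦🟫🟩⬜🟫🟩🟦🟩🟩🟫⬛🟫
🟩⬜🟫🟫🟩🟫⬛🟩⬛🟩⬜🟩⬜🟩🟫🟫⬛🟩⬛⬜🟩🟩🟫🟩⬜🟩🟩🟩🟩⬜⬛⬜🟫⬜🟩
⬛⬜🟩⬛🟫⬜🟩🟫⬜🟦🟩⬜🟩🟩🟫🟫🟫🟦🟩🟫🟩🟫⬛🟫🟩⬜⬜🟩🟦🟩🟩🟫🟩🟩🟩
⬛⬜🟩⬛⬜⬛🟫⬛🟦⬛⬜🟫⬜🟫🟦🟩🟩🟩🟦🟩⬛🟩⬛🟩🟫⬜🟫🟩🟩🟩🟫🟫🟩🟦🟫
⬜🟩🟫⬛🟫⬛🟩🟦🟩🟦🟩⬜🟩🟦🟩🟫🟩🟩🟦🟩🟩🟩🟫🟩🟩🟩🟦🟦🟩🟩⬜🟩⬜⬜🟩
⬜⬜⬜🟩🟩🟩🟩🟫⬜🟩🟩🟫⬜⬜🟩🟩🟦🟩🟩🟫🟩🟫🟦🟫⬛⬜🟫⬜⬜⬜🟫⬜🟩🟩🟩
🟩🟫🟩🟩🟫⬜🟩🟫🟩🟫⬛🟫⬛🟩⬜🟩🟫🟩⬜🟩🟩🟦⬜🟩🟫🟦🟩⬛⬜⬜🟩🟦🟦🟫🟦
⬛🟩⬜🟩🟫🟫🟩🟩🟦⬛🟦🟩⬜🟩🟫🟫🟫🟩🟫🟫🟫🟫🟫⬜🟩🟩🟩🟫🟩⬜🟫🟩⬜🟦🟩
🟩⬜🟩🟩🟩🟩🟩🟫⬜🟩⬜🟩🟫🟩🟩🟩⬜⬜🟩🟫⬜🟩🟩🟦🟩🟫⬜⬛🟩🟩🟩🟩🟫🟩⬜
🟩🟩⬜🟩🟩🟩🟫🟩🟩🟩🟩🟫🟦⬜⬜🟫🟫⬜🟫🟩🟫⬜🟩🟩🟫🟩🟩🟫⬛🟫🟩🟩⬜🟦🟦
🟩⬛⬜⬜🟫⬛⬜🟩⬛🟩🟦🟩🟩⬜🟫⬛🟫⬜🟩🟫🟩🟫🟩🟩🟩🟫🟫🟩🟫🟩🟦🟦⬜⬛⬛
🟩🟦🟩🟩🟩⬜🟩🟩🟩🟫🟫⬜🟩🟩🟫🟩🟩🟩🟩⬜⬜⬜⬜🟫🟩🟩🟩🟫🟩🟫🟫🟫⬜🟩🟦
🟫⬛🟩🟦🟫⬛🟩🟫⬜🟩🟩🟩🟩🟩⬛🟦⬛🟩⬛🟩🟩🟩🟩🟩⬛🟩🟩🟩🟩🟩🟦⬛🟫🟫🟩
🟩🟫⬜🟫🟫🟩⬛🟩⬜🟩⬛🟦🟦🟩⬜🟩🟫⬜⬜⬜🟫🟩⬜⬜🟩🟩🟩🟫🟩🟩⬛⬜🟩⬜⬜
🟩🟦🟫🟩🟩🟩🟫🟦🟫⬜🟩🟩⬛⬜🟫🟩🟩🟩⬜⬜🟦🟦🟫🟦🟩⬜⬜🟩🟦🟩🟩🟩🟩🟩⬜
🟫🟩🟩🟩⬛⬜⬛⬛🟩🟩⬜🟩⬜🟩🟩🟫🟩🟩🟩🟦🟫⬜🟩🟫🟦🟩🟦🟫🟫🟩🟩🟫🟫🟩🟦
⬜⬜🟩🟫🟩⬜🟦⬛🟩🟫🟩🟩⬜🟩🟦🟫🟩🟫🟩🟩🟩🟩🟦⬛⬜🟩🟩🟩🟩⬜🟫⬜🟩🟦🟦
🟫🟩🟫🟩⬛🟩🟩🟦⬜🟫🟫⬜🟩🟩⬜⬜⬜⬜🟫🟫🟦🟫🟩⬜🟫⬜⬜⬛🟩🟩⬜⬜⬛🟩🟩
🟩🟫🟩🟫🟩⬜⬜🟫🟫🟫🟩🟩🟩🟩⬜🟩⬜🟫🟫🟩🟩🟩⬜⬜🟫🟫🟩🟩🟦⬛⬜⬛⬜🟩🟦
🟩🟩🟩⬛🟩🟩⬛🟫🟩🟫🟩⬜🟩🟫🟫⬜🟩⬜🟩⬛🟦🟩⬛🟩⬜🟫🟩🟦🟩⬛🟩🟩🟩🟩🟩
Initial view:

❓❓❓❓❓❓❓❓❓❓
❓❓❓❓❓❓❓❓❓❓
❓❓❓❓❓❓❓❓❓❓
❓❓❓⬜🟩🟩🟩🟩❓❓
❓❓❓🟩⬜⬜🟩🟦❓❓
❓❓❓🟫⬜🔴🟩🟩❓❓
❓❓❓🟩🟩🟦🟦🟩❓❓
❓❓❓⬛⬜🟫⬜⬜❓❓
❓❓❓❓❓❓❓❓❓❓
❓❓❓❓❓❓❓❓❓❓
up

❓❓❓❓❓❓❓❓❓❓
❓❓❓❓❓❓❓❓❓❓
❓❓❓❓❓❓❓❓❓❓
❓❓❓🟫🟩⬜🟫🟩❓❓
❓❓❓⬜🟩🟩🟩🟩❓❓
❓❓❓🟩⬜🔴🟩🟦❓❓
❓❓❓🟫⬜🟫🟩🟩❓❓
❓❓❓🟩🟩🟦🟦🟩❓❓
❓❓❓⬛⬜🟫⬜⬜❓❓
❓❓❓❓❓❓❓❓❓❓

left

❓❓❓❓❓❓❓❓❓❓
❓❓❓❓❓❓❓❓❓❓
❓❓❓❓❓❓❓❓❓❓
❓❓❓🟦🟫🟩⬜🟫🟩❓
❓❓❓🟩⬜🟩🟩🟩🟩❓
❓❓❓🟫🟩🔴⬜🟩🟦❓
❓❓❓🟩🟫⬜🟫🟩🟩❓
❓❓❓🟩🟩🟩🟦🟦🟩❓
❓❓❓❓⬛⬜🟫⬜⬜❓
❓❓❓❓❓❓❓❓❓❓

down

❓❓❓❓❓❓❓❓❓❓
❓❓❓❓❓❓❓❓❓❓
❓❓❓🟦🟫🟩⬜🟫🟩❓
❓❓❓🟩⬜🟩🟩🟩🟩❓
❓❓❓🟫🟩⬜⬜🟩🟦❓
❓❓❓🟩🟫🔴🟫🟩🟩❓
❓❓❓🟩🟩🟩🟦🟦🟩❓
❓❓❓🟫⬛⬜🟫⬜⬜❓
❓❓❓❓❓❓❓❓❓❓
❓❓❓❓❓❓❓❓❓❓

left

❓❓❓❓❓❓❓❓❓❓
❓❓❓❓❓❓❓❓❓❓
❓❓❓❓🟦🟫🟩⬜🟫🟩
❓❓❓🟫🟩⬜🟩🟩🟩🟩
❓❓❓⬛🟫🟩⬜⬜🟩🟦
❓❓❓⬛🟩🔴⬜🟫🟩🟩
❓❓❓🟫🟩🟩🟩🟦🟦🟩
❓❓❓🟦🟫⬛⬜🟫⬜⬜
❓❓❓❓❓❓❓❓❓❓
❓❓❓❓❓❓❓❓❓❓

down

❓❓❓❓❓❓❓❓❓❓
❓❓❓❓🟦🟫🟩⬜🟫🟩
❓❓❓🟫🟩⬜🟩🟩🟩🟩
❓❓❓⬛🟫🟩⬜⬜🟩🟦
❓❓❓⬛🟩🟫⬜🟫🟩🟩
❓❓❓🟫🟩🔴🟩🟦🟦🟩
❓❓❓🟦🟫⬛⬜🟫⬜⬜
❓❓❓⬜🟩🟫🟦🟩❓❓
❓❓❓❓❓❓❓❓❓❓
❓❓❓❓❓❓❓❓❓❓

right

❓❓❓❓❓❓❓❓❓❓
❓❓❓🟦🟫🟩⬜🟫🟩❓
❓❓🟫🟩⬜🟩🟩🟩🟩❓
❓❓⬛🟫🟩⬜⬜🟩🟦❓
❓❓⬛🟩🟫⬜🟫🟩🟩❓
❓❓🟫🟩🟩🔴🟦🟦🟩❓
❓❓🟦🟫⬛⬜🟫⬜⬜❓
❓❓⬜🟩🟫🟦🟩⬛❓❓
❓❓❓❓❓❓❓❓❓❓
❓❓❓❓❓❓❓❓❓❓

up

❓❓❓❓❓❓❓❓❓❓
❓❓❓❓❓❓❓❓❓❓
❓❓❓🟦🟫🟩⬜🟫🟩❓
❓❓🟫🟩⬜🟩🟩🟩🟩❓
❓❓⬛🟫🟩⬜⬜🟩🟦❓
❓❓⬛🟩🟫🔴🟫🟩🟩❓
❓❓🟫🟩🟩🟩🟦🟦🟩❓
❓❓🟦🟫⬛⬜🟫⬜⬜❓
❓❓⬜🟩🟫🟦🟩⬛❓❓
❓❓❓❓❓❓❓❓❓❓

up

❓❓❓❓❓❓❓❓❓❓
❓❓❓❓❓❓❓❓❓❓
❓❓❓❓❓❓❓❓❓❓
❓❓❓🟦🟫🟩⬜🟫🟩❓
❓❓🟫🟩⬜🟩🟩🟩🟩❓
❓❓⬛🟫🟩🔴⬜🟩🟦❓
❓❓⬛🟩🟫⬜🟫🟩🟩❓
❓❓🟫🟩🟩🟩🟦🟦🟩❓
❓❓🟦🟫⬛⬜🟫⬜⬜❓
❓❓⬜🟩🟫🟦🟩⬛❓❓

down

❓❓❓❓❓❓❓❓❓❓
❓❓❓❓❓❓❓❓❓❓
❓❓❓🟦🟫🟩⬜🟫🟩❓
❓❓🟫🟩⬜🟩🟩🟩🟩❓
❓❓⬛🟫🟩⬜⬜🟩🟦❓
❓❓⬛🟩🟫🔴🟫🟩🟩❓
❓❓🟫🟩🟩🟩🟦🟦🟩❓
❓❓🟦🟫⬛⬜🟫⬜⬜❓
❓❓⬜🟩🟫🟦🟩⬛❓❓
❓❓❓❓❓❓❓❓❓❓

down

❓❓❓❓❓❓❓❓❓❓
❓❓❓🟦🟫🟩⬜🟫🟩❓
❓❓🟫🟩⬜🟩🟩🟩🟩❓
❓❓⬛🟫🟩⬜⬜🟩🟦❓
❓❓⬛🟩🟫⬜🟫🟩🟩❓
❓❓🟫🟩🟩🔴🟦🟦🟩❓
❓❓🟦🟫⬛⬜🟫⬜⬜❓
❓❓⬜🟩🟫🟦🟩⬛❓❓
❓❓❓❓❓❓❓❓❓❓
❓❓❓❓❓❓❓❓❓❓

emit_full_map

❓🟦🟫🟩⬜🟫🟩
🟫🟩⬜🟩🟩🟩🟩
⬛🟫🟩⬜⬜🟩🟦
⬛🟩🟫⬜🟫🟩🟩
🟫🟩🟩🔴🟦🟦🟩
🟦🟫⬛⬜🟫⬜⬜
⬜🟩🟫🟦🟩⬛❓

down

❓❓❓🟦🟫🟩⬜🟫🟩❓
❓❓🟫🟩⬜🟩🟩🟩🟩❓
❓❓⬛🟫🟩⬜⬜🟩🟦❓
❓❓⬛🟩🟫⬜🟫🟩🟩❓
❓❓🟫🟩🟩🟩🟦🟦🟩❓
❓❓🟦🟫⬛🔴🟫⬜⬜❓
❓❓⬜🟩🟫🟦🟩⬛❓❓
❓❓❓⬜🟩🟩🟩🟫❓❓
❓❓❓❓❓❓❓❓❓❓
❓❓❓❓❓❓❓❓❓❓

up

❓❓❓❓❓❓❓❓❓❓
❓❓❓🟦🟫🟩⬜🟫🟩❓
❓❓🟫🟩⬜🟩🟩🟩🟩❓
❓❓⬛🟫🟩⬜⬜🟩🟦❓
❓❓⬛🟩🟫⬜🟫🟩🟩❓
❓❓🟫🟩🟩🔴🟦🟦🟩❓
❓❓🟦🟫⬛⬜🟫⬜⬜❓
❓❓⬜🟩🟫🟦🟩⬛❓❓
❓❓❓⬜🟩🟩🟩🟫❓❓
❓❓❓❓❓❓❓❓❓❓

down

❓❓❓🟦🟫🟩⬜🟫🟩❓
❓❓🟫🟩⬜🟩🟩🟩🟩❓
❓❓⬛🟫🟩⬜⬜🟩🟦❓
❓❓⬛🟩🟫⬜🟫🟩🟩❓
❓❓🟫🟩🟩🟩🟦🟦🟩❓
❓❓🟦🟫⬛🔴🟫⬜⬜❓
❓❓⬜🟩🟫🟦🟩⬛❓❓
❓❓❓⬜🟩🟩🟩🟫❓❓
❓❓❓❓❓❓❓❓❓❓
❓❓❓❓❓❓❓❓❓❓

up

❓❓❓❓❓❓❓❓❓❓
❓❓❓🟦🟫🟩⬜🟫🟩❓
❓❓🟫🟩⬜🟩🟩🟩🟩❓
❓❓⬛🟫🟩⬜⬜🟩🟦❓
❓❓⬛🟩🟫⬜🟫🟩🟩❓
❓❓🟫🟩🟩🔴🟦🟦🟩❓
❓❓🟦🟫⬛⬜🟫⬜⬜❓
❓❓⬜🟩🟫🟦🟩⬛❓❓
❓❓❓⬜🟩🟩🟩🟫❓❓
❓❓❓❓❓❓❓❓❓❓


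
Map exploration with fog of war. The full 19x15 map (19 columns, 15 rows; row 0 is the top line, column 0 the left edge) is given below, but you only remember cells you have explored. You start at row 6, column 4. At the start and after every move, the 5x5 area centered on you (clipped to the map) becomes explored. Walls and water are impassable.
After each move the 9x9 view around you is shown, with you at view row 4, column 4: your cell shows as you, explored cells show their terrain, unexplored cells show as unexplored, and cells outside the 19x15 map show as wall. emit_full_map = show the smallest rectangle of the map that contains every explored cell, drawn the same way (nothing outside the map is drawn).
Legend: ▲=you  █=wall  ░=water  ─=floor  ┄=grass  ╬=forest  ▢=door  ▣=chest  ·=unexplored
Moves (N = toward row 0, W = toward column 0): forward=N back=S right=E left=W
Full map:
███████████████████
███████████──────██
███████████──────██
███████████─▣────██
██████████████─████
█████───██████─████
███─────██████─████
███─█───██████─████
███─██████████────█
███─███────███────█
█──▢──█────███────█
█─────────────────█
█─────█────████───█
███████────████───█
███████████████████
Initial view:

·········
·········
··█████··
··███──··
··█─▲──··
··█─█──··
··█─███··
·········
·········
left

█········
█········
█·██████·
█·████──·
█·██▲───·
█·██─█──·
█·██─███·
█········
█········

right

·········
·········
·██████··
·████──··
·██─▲──··
·██─█──··
·██─███··
·········
·········

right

·········
·········
███████··
████───··
██──▲──··
██─█───··
██─████··
·········
·········

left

·········
·········
·███████·
·████───·
·██─▲───·
·██─█───·
·██─████·
·········
·········

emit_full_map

███████
████───
██─▲───
██─█───
██─████

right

·········
·········
███████··
████───··
██──▲──··
██─█───··
██─████··
·········
·········

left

·········
·········
·███████·
·████───·
·██─▲───·
·██─█───·
·██─████·
·········
·········
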